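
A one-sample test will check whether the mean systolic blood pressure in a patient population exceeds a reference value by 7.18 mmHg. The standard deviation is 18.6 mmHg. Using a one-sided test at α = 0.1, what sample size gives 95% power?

For a one-sample z-test, n = ((z_α + z_β)·σ/δ)².
z_α = 1.282 (one-sided α = 0.1); z_β = 1.645 (power 95% → β = 0.05).
n = (2.927 × 18.6 / 7.18)² = 57.49
Round up: n = 58.

58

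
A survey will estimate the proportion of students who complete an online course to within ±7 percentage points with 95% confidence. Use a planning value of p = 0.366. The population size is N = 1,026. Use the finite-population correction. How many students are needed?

For a proportion with margin E = 0.07 at 95% confidence, z = 1.960.
n = p̂(1−p̂)(z/E)² = 0.366 × 0.634 × (1.960/0.07)² = 181.92 — call this n₀.
Finite-population correction with N = 1,026: n = n₀ / (1 + (n₀−1)/N) = 181.92 / 1.176 = 154.69
Round up: n = 155.

155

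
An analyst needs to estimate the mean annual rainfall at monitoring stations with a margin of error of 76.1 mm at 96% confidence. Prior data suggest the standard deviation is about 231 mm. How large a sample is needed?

For a mean, the margin of error is E = z·σ/√n, so n = (zσ/E)².
At 96% confidence, z = 2.054.
n = (2.054 × 231 / 76.1)² = 38.87
Round up: n = 39.

39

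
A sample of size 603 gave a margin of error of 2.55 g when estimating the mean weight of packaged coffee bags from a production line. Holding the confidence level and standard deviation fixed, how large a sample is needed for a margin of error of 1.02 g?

n = 3769

Margin of error scales as 1/√n, so n₂ = n₁·(E₁/E₂)².
n₂ = 603 × (2.55/1.02)² = 603 × 6.25 = 3768.75
Round up: n₂ = 3769.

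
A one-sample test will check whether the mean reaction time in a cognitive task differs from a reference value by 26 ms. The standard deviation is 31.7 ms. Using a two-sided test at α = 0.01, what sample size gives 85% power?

For a one-sample z-test, n = ((z_{α/2} + z_β)·σ/δ)².
z_{α/2} = 2.576 (two-sided α = 0.01); z_β = 1.036 (power 85% → β = 0.15).
n = (3.612 × 31.7 / 26)² = 19.39
Round up: n = 20.

20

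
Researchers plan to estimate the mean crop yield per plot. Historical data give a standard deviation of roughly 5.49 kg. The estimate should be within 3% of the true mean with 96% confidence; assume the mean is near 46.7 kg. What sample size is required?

n = 65

For a mean, the margin of error is E = z·σ/√n, so n = (zσ/E)².
At 96% confidence, z = 2.054.
E = 3% of 46.7 = 1.401 kg.
n = (2.054 × 5.49 / 1.401)² = 64.78
Round up: n = 65.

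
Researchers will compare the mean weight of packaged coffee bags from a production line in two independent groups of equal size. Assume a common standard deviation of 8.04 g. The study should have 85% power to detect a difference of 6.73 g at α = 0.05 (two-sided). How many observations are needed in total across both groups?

52 total

For two equal groups, n per group = 2·((z_{α/2} + z_β)·σ/δ)².
z_{α/2} = 1.960; z_β = 1.036 (power 85%).
n = 2 × (2.996 × 8.04 / 6.73)² = 2 × 12.81 = 25.62
Round up: n = 26 per group.
Total across both groups: 2 × 26 = 52.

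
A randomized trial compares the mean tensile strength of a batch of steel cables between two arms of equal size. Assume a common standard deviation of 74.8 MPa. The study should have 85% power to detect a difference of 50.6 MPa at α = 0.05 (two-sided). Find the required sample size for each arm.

40 per group

For two equal groups, n per group = 2·((z_{α/2} + z_β)·σ/δ)².
z_{α/2} = 1.960; z_β = 1.036 (power 85%).
n = 2 × (2.996 × 74.8 / 50.6)² = 2 × 19.61 = 39.22
Round up: n = 40 per group.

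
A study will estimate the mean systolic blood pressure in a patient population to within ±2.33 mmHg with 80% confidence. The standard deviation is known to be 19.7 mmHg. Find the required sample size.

For a mean, the margin of error is E = z·σ/√n, so n = (zσ/E)².
At 80% confidence, z = 1.282.
n = (1.282 × 19.7 / 2.33)² = 117.49
Round up: n = 118.

118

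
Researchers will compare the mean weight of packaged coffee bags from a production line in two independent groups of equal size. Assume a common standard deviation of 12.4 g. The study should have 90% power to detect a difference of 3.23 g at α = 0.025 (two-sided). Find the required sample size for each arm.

366 per group

For two equal groups, n per group = 2·((z_{α/2} + z_β)·σ/δ)².
z_{α/2} = 2.241; z_β = 1.282 (power 90%).
n = 2 × (3.523 × 12.4 / 3.23)² = 2 × 182.92 = 365.84
Round up: n = 366 per group.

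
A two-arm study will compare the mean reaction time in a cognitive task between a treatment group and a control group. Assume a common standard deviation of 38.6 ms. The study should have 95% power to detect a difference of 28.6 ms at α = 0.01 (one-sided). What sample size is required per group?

58 per group

For two equal groups, n per group = 2·((z_α + z_β)·σ/δ)².
z_α = 2.326; z_β = 1.645 (power 95%).
n = 2 × (3.971 × 38.6 / 28.6)² = 2 × 28.72 = 57.44
Round up: n = 58 per group.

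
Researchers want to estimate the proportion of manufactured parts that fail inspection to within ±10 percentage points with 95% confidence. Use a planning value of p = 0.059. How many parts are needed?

22

For a proportion with margin E = 0.1 at 95% confidence, z = 1.960.
n = p̂(1−p̂)(z/E)² = 0.059 × 0.941 × (1.960/0.1)² = 21.33
Round up: n = 22.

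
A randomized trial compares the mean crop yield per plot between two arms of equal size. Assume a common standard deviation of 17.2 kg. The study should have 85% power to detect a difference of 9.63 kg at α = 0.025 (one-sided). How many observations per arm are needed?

For two equal groups, n per group = 2·((z_α + z_β)·σ/δ)².
z_α = 1.960; z_β = 1.036 (power 85%).
n = 2 × (2.996 × 17.2 / 9.63)² = 2 × 28.63 = 57.26
Round up: n = 58 per group.

58 per group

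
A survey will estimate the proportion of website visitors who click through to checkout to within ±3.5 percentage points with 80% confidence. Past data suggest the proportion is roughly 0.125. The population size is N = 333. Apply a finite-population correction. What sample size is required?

For a proportion with margin E = 0.035 at 80% confidence, z = 1.282.
n = p̂(1−p̂)(z/E)² = 0.125 × 0.875 × (1.282/0.035)² = 146.74 — call this n₀.
Finite-population correction with N = 333: n = n₀ / (1 + (n₀−1)/N) = 146.74 / 1.438 = 102.04
Round up: n = 103.

103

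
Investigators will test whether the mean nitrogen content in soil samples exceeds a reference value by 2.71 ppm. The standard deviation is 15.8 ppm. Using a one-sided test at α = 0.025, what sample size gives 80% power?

267

For a one-sample z-test, n = ((z_α + z_β)·σ/δ)².
z_α = 1.960 (one-sided α = 0.025); z_β = 0.842 (power 80% → β = 0.2).
n = (2.802 × 15.8 / 2.71)² = 266.88
Round up: n = 267.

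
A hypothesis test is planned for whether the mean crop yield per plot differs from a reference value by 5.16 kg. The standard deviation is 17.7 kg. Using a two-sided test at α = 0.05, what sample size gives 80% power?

93

For a one-sample z-test, n = ((z_{α/2} + z_β)·σ/δ)².
z_{α/2} = 1.960 (two-sided α = 0.05); z_β = 0.842 (power 80% → β = 0.2).
n = (2.802 × 17.7 / 5.16)² = 92.38
Round up: n = 93.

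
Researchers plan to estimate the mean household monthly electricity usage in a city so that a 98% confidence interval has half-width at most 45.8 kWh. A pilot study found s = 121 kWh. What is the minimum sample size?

For a mean, the margin of error is E = z·σ/√n, so n = (zσ/E)².
At 98% confidence, z = 2.326.
n = (2.326 × 121 / 45.8)² = 37.76
Round up: n = 38.

38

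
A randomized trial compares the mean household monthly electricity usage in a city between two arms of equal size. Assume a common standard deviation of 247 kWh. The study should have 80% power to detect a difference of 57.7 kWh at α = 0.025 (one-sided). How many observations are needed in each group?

288 per group

For two equal groups, n per group = 2·((z_α + z_β)·σ/δ)².
z_α = 1.960; z_β = 0.842 (power 80%).
n = 2 × (2.802 × 247 / 57.7)² = 2 × 143.87 = 287.74
Round up: n = 288 per group.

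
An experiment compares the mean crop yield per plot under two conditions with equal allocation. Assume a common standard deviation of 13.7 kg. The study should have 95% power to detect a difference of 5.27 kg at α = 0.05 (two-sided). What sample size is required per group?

176 per group

For two equal groups, n per group = 2·((z_{α/2} + z_β)·σ/δ)².
z_{α/2} = 1.960; z_β = 1.645 (power 95%).
n = 2 × (3.605 × 13.7 / 5.27)² = 2 × 87.83 = 175.66
Round up: n = 176 per group.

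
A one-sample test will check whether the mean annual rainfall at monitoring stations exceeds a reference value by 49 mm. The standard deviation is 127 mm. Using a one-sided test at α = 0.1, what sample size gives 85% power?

For a one-sample z-test, n = ((z_α + z_β)·σ/δ)².
z_α = 1.282 (one-sided α = 0.1); z_β = 1.036 (power 85% → β = 0.15).
n = (2.318 × 127 / 49)² = 36.09
Round up: n = 37.

37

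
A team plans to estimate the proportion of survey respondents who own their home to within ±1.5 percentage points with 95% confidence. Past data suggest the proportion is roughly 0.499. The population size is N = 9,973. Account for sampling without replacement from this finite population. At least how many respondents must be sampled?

For a proportion with margin E = 0.015 at 95% confidence, z = 1.960.
n = p̂(1−p̂)(z/E)² = 0.499 × 0.501 × (1.960/0.015)² = 4268.43 — call this n₀.
Finite-population correction with N = 9,973: n = n₀ / (1 + (n₀−1)/N) = 4268.43 / 1.428 = 2989.10
Round up: n = 2990.

2990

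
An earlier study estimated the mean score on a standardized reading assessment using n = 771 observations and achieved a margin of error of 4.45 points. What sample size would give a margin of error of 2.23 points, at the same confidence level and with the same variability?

Margin of error scales as 1/√n, so n₂ = n₁·(E₁/E₂)².
n₂ = 771 × (4.45/2.23)² = 771 × 3.982 = 3070.12
Round up: n₂ = 3071.

3071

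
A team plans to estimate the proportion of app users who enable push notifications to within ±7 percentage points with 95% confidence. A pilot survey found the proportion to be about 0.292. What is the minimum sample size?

For a proportion with margin E = 0.07 at 95% confidence, z = 1.960.
n = p̂(1−p̂)(z/E)² = 0.292 × 0.708 × (1.960/0.07)² = 162.08
Round up: n = 163.

n = 163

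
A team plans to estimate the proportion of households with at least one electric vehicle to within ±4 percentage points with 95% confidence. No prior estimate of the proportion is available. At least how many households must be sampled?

601

For a proportion with margin E = 0.04 at 95% confidence, z = 1.960.
With no prior estimate, use p = 0.5, which maximizes p(1−p) at 0.25.
n = 0.25 × (z/E)² = 0.25 × (1.960/0.04)² = 600.25
Round up: n = 601.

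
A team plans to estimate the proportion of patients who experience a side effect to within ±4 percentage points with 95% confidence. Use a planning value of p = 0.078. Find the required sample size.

173

For a proportion with margin E = 0.04 at 95% confidence, z = 1.960.
n = p̂(1−p̂)(z/E)² = 0.078 × 0.922 × (1.960/0.04)² = 172.67
Round up: n = 173.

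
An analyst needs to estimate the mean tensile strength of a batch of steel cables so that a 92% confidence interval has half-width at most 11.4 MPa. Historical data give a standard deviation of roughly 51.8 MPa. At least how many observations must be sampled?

64

For a mean, the margin of error is E = z·σ/√n, so n = (zσ/E)².
At 92% confidence, z = 1.751.
n = (1.751 × 51.8 / 11.4)² = 63.30
Round up: n = 64.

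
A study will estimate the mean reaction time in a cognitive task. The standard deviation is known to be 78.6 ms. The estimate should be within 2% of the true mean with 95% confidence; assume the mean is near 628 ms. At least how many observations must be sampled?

For a mean, the margin of error is E = z·σ/√n, so n = (zσ/E)².
At 95% confidence, z = 1.960.
E = 2% of 628 = 12.56 ms.
n = (1.960 × 78.6 / 12.56)² = 150.45
Round up: n = 151.

151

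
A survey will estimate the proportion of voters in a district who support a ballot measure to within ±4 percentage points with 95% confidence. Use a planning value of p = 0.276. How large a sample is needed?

n = 480

For a proportion with margin E = 0.04 at 95% confidence, z = 1.960.
n = p̂(1−p̂)(z/E)² = 0.276 × 0.724 × (1.960/0.04)² = 479.78
Round up: n = 480.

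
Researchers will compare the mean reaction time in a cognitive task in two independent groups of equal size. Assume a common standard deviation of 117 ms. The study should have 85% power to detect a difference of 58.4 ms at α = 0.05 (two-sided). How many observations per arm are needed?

For two equal groups, n per group = 2·((z_{α/2} + z_β)·σ/δ)².
z_{α/2} = 1.960; z_β = 1.036 (power 85%).
n = 2 × (2.996 × 117 / 58.4)² = 2 × 36.03 = 72.06
Round up: n = 73 per group.

73 per group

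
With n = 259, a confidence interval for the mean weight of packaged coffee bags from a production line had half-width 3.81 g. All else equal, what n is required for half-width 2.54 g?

Margin of error scales as 1/√n, so n₂ = n₁·(E₁/E₂)².
n₂ = 259 × (3.81/2.54)² = 259 × 2.25 = 582.75
Round up: n₂ = 583.

n = 583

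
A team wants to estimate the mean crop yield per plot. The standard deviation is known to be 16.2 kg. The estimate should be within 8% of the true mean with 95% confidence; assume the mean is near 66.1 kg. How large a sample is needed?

37

For a mean, the margin of error is E = z·σ/√n, so n = (zσ/E)².
At 95% confidence, z = 1.960.
E = 8% of 66.1 = 5.288 kg.
n = (1.960 × 16.2 / 5.288)² = 36.05
Round up: n = 37.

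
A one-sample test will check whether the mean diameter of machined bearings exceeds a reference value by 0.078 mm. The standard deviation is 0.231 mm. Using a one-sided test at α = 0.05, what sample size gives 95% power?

For a one-sample z-test, n = ((z_α + z_β)·σ/δ)².
z_α = 1.645 (one-sided α = 0.05); z_β = 1.645 (power 95% → β = 0.05).
n = (3.290 × 0.231 / 0.078)² = 94.94
Round up: n = 95.

n = 95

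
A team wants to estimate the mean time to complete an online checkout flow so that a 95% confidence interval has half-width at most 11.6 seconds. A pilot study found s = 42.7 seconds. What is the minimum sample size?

For a mean, the margin of error is E = z·σ/√n, so n = (zσ/E)².
At 95% confidence, z = 1.960.
n = (1.960 × 42.7 / 11.6)² = 52.05
Round up: n = 53.

53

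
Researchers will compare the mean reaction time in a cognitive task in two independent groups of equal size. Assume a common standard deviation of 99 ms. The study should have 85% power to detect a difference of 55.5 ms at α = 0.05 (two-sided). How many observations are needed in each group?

For two equal groups, n per group = 2·((z_{α/2} + z_β)·σ/δ)².
z_{α/2} = 1.960; z_β = 1.036 (power 85%).
n = 2 × (2.996 × 99 / 55.5)² = 2 × 28.56 = 57.12
Round up: n = 58 per group.

58 per group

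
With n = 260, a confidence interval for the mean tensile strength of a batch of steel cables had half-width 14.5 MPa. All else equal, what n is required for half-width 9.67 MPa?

n = 585

Margin of error scales as 1/√n, so n₂ = n₁·(E₁/E₂)².
n₂ = 260 × (14.5/9.67)² = 260 × 2.248 = 584.48
Round up: n₂ = 585.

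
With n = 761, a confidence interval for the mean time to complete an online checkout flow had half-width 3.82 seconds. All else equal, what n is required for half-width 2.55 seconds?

Margin of error scales as 1/√n, so n₂ = n₁·(E₁/E₂)².
n₂ = 761 × (3.82/2.55)² = 761 × 2.244 = 1707.68
Round up: n₂ = 1708.

1708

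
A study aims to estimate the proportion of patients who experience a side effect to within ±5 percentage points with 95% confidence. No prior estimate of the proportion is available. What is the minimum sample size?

385

For a proportion with margin E = 0.05 at 95% confidence, z = 1.960.
With no prior estimate, use p = 0.5, which maximizes p(1−p) at 0.25.
n = 0.25 × (z/E)² = 0.25 × (1.960/0.05)² = 384.16
Round up: n = 385.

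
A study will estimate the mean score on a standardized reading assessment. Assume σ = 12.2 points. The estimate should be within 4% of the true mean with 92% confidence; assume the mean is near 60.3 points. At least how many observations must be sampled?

79

For a mean, the margin of error is E = z·σ/√n, so n = (zσ/E)².
At 92% confidence, z = 1.751.
E = 4% of 60.3 = 2.412 points.
n = (1.751 × 12.2 / 2.412)² = 78.44
Round up: n = 79.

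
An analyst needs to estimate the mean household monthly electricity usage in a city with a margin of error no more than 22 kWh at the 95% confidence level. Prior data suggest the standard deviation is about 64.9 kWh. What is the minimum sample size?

For a mean, the margin of error is E = z·σ/√n, so n = (zσ/E)².
At 95% confidence, z = 1.960.
n = (1.960 × 64.9 / 22)² = 33.43
Round up: n = 34.

34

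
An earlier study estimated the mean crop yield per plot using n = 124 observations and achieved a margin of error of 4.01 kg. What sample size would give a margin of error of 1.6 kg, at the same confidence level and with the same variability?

n = 779

Margin of error scales as 1/√n, so n₂ = n₁·(E₁/E₂)².
n₂ = 124 × (4.01/1.6)² = 124 × 6.281 = 778.84
Round up: n₂ = 779.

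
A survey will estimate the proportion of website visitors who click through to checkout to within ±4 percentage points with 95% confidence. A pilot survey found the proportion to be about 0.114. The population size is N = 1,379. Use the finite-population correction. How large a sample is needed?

207

For a proportion with margin E = 0.04 at 95% confidence, z = 1.960.
n = p̂(1−p̂)(z/E)² = 0.114 × 0.886 × (1.960/0.04)² = 242.51 — call this n₀.
Finite-population correction with N = 1,379: n = n₀ / (1 + (n₀−1)/N) = 242.51 / 1.175 = 206.39
Round up: n = 207.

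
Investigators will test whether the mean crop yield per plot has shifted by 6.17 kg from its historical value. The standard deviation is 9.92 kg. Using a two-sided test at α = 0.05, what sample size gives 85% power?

24

For a one-sample z-test, n = ((z_{α/2} + z_β)·σ/δ)².
z_{α/2} = 1.960 (two-sided α = 0.05); z_β = 1.036 (power 85% → β = 0.15).
n = (2.996 × 9.92 / 6.17)² = 23.20
Round up: n = 24.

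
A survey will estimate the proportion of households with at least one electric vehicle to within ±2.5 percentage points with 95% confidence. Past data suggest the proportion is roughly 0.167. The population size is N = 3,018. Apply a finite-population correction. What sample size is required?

For a proportion with margin E = 0.025 at 95% confidence, z = 1.960.
n = p̂(1−p̂)(z/E)² = 0.167 × 0.833 × (1.960/0.025)² = 855.05 — call this n₀.
Finite-population correction with N = 3,018: n = n₀ / (1 + (n₀−1)/N) = 855.05 / 1.283 = 666.45
Round up: n = 667.

667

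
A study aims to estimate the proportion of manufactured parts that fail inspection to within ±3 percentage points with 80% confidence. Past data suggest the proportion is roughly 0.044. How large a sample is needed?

77

For a proportion with margin E = 0.03 at 80% confidence, z = 1.282.
n = p̂(1−p̂)(z/E)² = 0.044 × 0.956 × (1.282/0.03)² = 76.81
Round up: n = 77.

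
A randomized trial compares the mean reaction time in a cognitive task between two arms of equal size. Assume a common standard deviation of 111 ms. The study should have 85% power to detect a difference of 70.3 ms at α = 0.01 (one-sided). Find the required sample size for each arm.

57 per group

For two equal groups, n per group = 2·((z_α + z_β)·σ/δ)².
z_α = 2.326; z_β = 1.036 (power 85%).
n = 2 × (3.362 × 111 / 70.3)² = 2 × 28.18 = 56.36
Round up: n = 57 per group.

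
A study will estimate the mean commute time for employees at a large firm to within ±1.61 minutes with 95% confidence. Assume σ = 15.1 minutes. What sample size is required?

For a mean, the margin of error is E = z·σ/√n, so n = (zσ/E)².
At 95% confidence, z = 1.960.
n = (1.960 × 15.1 / 1.61)² = 337.92
Round up: n = 338.

338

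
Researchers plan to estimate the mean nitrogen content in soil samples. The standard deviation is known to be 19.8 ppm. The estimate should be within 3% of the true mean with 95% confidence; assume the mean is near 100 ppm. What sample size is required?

For a mean, the margin of error is E = z·σ/√n, so n = (zσ/E)².
At 95% confidence, z = 1.960.
E = 3% of 100 = 3 ppm.
n = (1.960 × 19.8 / 3)² = 167.34
Round up: n = 168.

168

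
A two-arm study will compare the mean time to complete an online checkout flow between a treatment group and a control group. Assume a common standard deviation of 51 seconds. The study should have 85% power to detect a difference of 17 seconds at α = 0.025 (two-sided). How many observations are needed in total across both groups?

For two equal groups, n per group = 2·((z_{α/2} + z_β)·σ/δ)².
z_{α/2} = 2.241; z_β = 1.036 (power 85%).
n = 2 × (3.277 × 51 / 17)² = 2 × 96.65 = 193.30
Round up: n = 194 per group.
Total across both groups: 2 × 194 = 388.

388 total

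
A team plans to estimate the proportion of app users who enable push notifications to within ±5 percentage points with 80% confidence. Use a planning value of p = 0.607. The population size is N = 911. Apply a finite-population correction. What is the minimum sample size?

For a proportion with margin E = 0.05 at 80% confidence, z = 1.282.
n = p̂(1−p̂)(z/E)² = 0.607 × 0.393 × (1.282/0.05)² = 156.83 — call this n₀.
Finite-population correction with N = 911: n = n₀ / (1 + (n₀−1)/N) = 156.83 / 1.171 = 133.93
Round up: n = 134.

134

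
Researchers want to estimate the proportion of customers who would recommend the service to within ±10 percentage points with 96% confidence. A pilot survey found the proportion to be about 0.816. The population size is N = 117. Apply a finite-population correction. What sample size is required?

For a proportion with margin E = 0.1 at 96% confidence, z = 2.054.
n = p̂(1−p̂)(z/E)² = 0.816 × 0.184 × (2.054/0.1)² = 63.34 — call this n₀.
Finite-population correction with N = 117: n = n₀ / (1 + (n₀−1)/N) = 63.34 / 1.533 = 41.32
Round up: n = 42.

42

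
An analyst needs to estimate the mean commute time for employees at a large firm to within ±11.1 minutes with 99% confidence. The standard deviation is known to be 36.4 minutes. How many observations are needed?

For a mean, the margin of error is E = z·σ/√n, so n = (zσ/E)².
At 99% confidence, z = 2.576.
n = (2.576 × 36.4 / 11.1)² = 71.36
Round up: n = 72.

72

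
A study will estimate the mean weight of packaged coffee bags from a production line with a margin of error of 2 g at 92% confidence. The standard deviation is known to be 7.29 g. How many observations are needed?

For a mean, the margin of error is E = z·σ/√n, so n = (zσ/E)².
At 92% confidence, z = 1.751.
n = (1.751 × 7.29 / 2)² = 40.73
Round up: n = 41.

41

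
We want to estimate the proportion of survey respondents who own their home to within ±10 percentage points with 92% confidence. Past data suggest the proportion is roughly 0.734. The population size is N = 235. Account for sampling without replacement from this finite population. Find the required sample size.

48

For a proportion with margin E = 0.1 at 92% confidence, z = 1.751.
n = p̂(1−p̂)(z/E)² = 0.734 × 0.266 × (1.751/0.1)² = 59.86 — call this n₀.
Finite-population correction with N = 235: n = n₀ / (1 + (n₀−1)/N) = 59.86 / 1.25 = 47.89
Round up: n = 48.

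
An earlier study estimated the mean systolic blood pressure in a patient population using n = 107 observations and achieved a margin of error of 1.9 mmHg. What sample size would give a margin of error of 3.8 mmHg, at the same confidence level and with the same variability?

27

Margin of error scales as 1/√n, so n₂ = n₁·(E₁/E₂)².
n₂ = 107 × (1.9/3.8)² = 107 × 0.25 = 26.75
Round up: n₂ = 27.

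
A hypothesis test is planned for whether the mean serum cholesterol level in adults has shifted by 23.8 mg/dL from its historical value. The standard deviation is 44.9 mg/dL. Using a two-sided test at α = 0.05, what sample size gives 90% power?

For a one-sample z-test, n = ((z_{α/2} + z_β)·σ/δ)².
z_{α/2} = 1.960 (two-sided α = 0.05); z_β = 1.282 (power 90% → β = 0.1).
n = (3.242 × 44.9 / 23.8)² = 37.41
Round up: n = 38.

38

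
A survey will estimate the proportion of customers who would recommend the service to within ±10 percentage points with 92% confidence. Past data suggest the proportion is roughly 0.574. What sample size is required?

n = 75

For a proportion with margin E = 0.1 at 92% confidence, z = 1.751.
n = p̂(1−p̂)(z/E)² = 0.574 × 0.426 × (1.751/0.1)² = 74.97
Round up: n = 75.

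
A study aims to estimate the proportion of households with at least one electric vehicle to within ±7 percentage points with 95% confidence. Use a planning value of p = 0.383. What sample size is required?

n = 186

For a proportion with margin E = 0.07 at 95% confidence, z = 1.960.
n = p̂(1−p̂)(z/E)² = 0.383 × 0.617 × (1.960/0.07)² = 185.27
Round up: n = 186.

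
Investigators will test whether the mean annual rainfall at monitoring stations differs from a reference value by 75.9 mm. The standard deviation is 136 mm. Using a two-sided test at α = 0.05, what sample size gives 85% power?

For a one-sample z-test, n = ((z_{α/2} + z_β)·σ/δ)².
z_{α/2} = 1.960 (two-sided α = 0.05); z_β = 1.036 (power 85% → β = 0.15).
n = (2.996 × 136 / 75.9)² = 28.82
Round up: n = 29.

29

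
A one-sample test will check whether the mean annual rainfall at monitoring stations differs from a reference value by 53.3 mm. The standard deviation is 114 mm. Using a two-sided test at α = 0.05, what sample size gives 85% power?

For a one-sample z-test, n = ((z_{α/2} + z_β)·σ/δ)².
z_{α/2} = 1.960 (two-sided α = 0.05); z_β = 1.036 (power 85% → β = 0.15).
n = (2.996 × 114 / 53.3)² = 41.06
Round up: n = 42.

n = 42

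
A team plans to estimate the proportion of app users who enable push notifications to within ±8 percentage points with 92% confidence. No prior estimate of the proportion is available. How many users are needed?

For a proportion with margin E = 0.08 at 92% confidence, z = 1.751.
With no prior estimate, use p = 0.5, which maximizes p(1−p) at 0.25.
n = 0.25 × (z/E)² = 0.25 × (1.751/0.08)² = 119.77
Round up: n = 120.

120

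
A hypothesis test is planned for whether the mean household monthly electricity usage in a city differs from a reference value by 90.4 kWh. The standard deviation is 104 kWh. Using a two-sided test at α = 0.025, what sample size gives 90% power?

n = 17

For a one-sample z-test, n = ((z_{α/2} + z_β)·σ/δ)².
z_{α/2} = 2.241 (two-sided α = 0.025); z_β = 1.282 (power 90% → β = 0.1).
n = (3.523 × 104 / 90.4)² = 16.43
Round up: n = 17.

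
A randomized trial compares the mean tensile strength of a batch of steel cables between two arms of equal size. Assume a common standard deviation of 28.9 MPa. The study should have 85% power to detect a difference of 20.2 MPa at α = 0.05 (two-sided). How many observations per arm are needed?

For two equal groups, n per group = 2·((z_{α/2} + z_β)·σ/δ)².
z_{α/2} = 1.960; z_β = 1.036 (power 85%).
n = 2 × (2.996 × 28.9 / 20.2)² = 2 × 18.37 = 36.74
Round up: n = 37 per group.

37 per group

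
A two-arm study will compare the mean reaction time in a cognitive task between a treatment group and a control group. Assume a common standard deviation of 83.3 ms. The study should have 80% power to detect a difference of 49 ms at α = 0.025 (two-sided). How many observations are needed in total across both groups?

For two equal groups, n per group = 2·((z_{α/2} + z_β)·σ/δ)².
z_{α/2} = 2.241; z_β = 0.842 (power 80%).
n = 2 × (3.083 × 83.3 / 49)² = 2 × 27.47 = 54.94
Round up: n = 55 per group.
Total across both groups: 2 × 55 = 110.

110 total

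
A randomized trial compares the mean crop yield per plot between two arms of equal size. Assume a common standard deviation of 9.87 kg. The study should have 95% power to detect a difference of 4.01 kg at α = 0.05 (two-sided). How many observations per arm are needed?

158 per group

For two equal groups, n per group = 2·((z_{α/2} + z_β)·σ/δ)².
z_{α/2} = 1.960; z_β = 1.645 (power 95%).
n = 2 × (3.605 × 9.87 / 4.01)² = 2 × 78.73 = 157.46
Round up: n = 158 per group.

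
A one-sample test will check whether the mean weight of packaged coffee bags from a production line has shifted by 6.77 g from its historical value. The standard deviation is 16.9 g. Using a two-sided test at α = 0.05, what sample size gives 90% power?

66

For a one-sample z-test, n = ((z_{α/2} + z_β)·σ/δ)².
z_{α/2} = 1.960 (two-sided α = 0.05); z_β = 1.282 (power 90% → β = 0.1).
n = (3.242 × 16.9 / 6.77)² = 65.50
Round up: n = 66.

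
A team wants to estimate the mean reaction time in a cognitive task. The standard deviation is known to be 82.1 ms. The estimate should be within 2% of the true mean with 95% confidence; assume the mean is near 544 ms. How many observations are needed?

219

For a mean, the margin of error is E = z·σ/√n, so n = (zσ/E)².
At 95% confidence, z = 1.960.
E = 2% of 544 = 10.88 ms.
n = (1.960 × 82.1 / 10.88)² = 218.75
Round up: n = 219.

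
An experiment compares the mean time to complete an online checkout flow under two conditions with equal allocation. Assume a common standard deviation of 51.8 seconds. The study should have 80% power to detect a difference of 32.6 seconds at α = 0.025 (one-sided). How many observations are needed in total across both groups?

80 total

For two equal groups, n per group = 2·((z_α + z_β)·σ/δ)².
z_α = 1.960; z_β = 0.842 (power 80%).
n = 2 × (2.802 × 51.8 / 32.6)² = 2 × 19.82 = 39.64
Round up: n = 40 per group.
Total across both groups: 2 × 40 = 80.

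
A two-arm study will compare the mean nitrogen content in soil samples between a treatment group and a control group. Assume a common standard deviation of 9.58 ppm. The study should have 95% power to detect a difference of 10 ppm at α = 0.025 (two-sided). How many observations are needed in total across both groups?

For two equal groups, n per group = 2·((z_{α/2} + z_β)·σ/δ)².
z_{α/2} = 2.241; z_β = 1.645 (power 95%).
n = 2 × (3.886 × 9.58 / 10)² = 2 × 13.86 = 27.72
Round up: n = 28 per group.
Total across both groups: 2 × 28 = 56.

56 total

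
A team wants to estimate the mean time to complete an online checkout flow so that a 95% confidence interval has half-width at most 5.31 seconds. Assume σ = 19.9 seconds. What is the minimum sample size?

For a mean, the margin of error is E = z·σ/√n, so n = (zσ/E)².
At 95% confidence, z = 1.960.
n = (1.960 × 19.9 / 5.31)² = 53.95
Round up: n = 54.

n = 54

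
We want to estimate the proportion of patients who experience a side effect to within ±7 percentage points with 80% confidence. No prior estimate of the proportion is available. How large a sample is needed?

84

For a proportion with margin E = 0.07 at 80% confidence, z = 1.282.
With no prior estimate, use p = 0.5, which maximizes p(1−p) at 0.25.
n = 0.25 × (z/E)² = 0.25 × (1.282/0.07)² = 83.85
Round up: n = 84.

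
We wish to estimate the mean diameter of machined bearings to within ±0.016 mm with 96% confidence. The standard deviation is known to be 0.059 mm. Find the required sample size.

58

For a mean, the margin of error is E = z·σ/√n, so n = (zσ/E)².
At 96% confidence, z = 2.054.
n = (2.054 × 0.059 / 0.016)² = 57.37
Round up: n = 58.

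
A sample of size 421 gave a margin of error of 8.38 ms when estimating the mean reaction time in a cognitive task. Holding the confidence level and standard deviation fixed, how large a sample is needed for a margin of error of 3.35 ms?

Margin of error scales as 1/√n, so n₂ = n₁·(E₁/E₂)².
n₂ = 421 × (8.38/3.35)² = 421 × 6.257 = 2634.20
Round up: n₂ = 2635.

2635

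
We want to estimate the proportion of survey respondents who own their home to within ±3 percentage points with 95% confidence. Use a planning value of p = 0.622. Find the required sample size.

n = 1004

For a proportion with margin E = 0.03 at 95% confidence, z = 1.960.
n = p̂(1−p̂)(z/E)² = 0.622 × 0.378 × (1.960/0.03)² = 1003.58
Round up: n = 1004.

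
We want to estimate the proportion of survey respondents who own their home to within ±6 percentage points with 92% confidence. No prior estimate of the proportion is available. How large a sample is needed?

213

For a proportion with margin E = 0.06 at 92% confidence, z = 1.751.
With no prior estimate, use p = 0.5, which maximizes p(1−p) at 0.25.
n = 0.25 × (z/E)² = 0.25 × (1.751/0.06)² = 212.92
Round up: n = 213.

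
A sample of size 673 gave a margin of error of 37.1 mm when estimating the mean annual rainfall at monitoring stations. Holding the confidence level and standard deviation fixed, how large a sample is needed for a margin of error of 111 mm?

Margin of error scales as 1/√n, so n₂ = n₁·(E₁/E₂)².
n₂ = 673 × (37.1/111)² = 673 × 0.1117 = 75.17
Round up: n₂ = 76.

76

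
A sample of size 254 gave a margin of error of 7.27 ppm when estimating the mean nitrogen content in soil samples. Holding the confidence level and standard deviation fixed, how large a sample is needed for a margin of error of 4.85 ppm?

571

Margin of error scales as 1/√n, so n₂ = n₁·(E₁/E₂)².
n₂ = 254 × (7.27/4.85)² = 254 × 2.247 = 570.74
Round up: n₂ = 571.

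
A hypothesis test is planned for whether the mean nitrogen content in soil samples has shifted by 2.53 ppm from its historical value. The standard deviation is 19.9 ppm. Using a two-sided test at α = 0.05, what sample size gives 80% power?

For a one-sample z-test, n = ((z_{α/2} + z_β)·σ/δ)².
z_{α/2} = 1.960 (two-sided α = 0.05); z_β = 0.842 (power 80% → β = 0.2).
n = (2.802 × 19.9 / 2.53)² = 485.74
Round up: n = 486.

486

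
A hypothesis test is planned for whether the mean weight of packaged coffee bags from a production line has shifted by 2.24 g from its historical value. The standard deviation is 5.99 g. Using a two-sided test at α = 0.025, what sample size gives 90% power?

89

For a one-sample z-test, n = ((z_{α/2} + z_β)·σ/δ)².
z_{α/2} = 2.241 (two-sided α = 0.025); z_β = 1.282 (power 90% → β = 0.1).
n = (3.523 × 5.99 / 2.24)² = 88.75
Round up: n = 89.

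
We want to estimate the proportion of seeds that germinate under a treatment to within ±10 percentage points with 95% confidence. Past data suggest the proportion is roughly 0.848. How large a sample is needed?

For a proportion with margin E = 0.1 at 95% confidence, z = 1.960.
n = p̂(1−p̂)(z/E)² = 0.848 × 0.152 × (1.960/0.1)² = 49.52
Round up: n = 50.

50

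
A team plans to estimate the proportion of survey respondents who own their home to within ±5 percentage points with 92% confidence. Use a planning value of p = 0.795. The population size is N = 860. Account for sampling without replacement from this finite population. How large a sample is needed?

For a proportion with margin E = 0.05 at 92% confidence, z = 1.751.
n = p̂(1−p̂)(z/E)² = 0.795 × 0.205 × (1.751/0.05)² = 199.87 — call this n₀.
Finite-population correction with N = 860: n = n₀ / (1 + (n₀−1)/N) = 199.87 / 1.231 = 162.36
Round up: n = 163.

n = 163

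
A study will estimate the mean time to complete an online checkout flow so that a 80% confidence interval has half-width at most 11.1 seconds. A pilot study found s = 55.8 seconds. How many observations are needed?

For a mean, the margin of error is E = z·σ/√n, so n = (zσ/E)².
At 80% confidence, z = 1.282.
n = (1.282 × 55.8 / 11.1)² = 41.53
Round up: n = 42.

42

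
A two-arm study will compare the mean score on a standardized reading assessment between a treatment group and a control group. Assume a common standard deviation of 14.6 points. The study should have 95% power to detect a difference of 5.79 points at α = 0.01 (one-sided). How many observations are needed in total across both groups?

For two equal groups, n per group = 2·((z_α + z_β)·σ/δ)².
z_α = 2.326; z_β = 1.645 (power 95%).
n = 2 × (3.971 × 14.6 / 5.79)² = 2 × 100.26 = 200.52
Round up: n = 201 per group.
Total across both groups: 2 × 201 = 402.

402 total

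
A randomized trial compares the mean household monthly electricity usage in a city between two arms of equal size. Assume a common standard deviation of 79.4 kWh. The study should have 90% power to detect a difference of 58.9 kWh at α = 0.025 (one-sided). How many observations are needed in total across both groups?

78 total

For two equal groups, n per group = 2·((z_α + z_β)·σ/δ)².
z_α = 1.960; z_β = 1.282 (power 90%).
n = 2 × (3.242 × 79.4 / 58.9)² = 2 × 19.10 = 38.20
Round up: n = 39 per group.
Total across both groups: 2 × 39 = 78.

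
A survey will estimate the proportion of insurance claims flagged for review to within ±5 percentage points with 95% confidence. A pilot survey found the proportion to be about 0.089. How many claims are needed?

For a proportion with margin E = 0.05 at 95% confidence, z = 1.960.
n = p̂(1−p̂)(z/E)² = 0.089 × 0.911 × (1.960/0.05)² = 124.59
Round up: n = 125.

125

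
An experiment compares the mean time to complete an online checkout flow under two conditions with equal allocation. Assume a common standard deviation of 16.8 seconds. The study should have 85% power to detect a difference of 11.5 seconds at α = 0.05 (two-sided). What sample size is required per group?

39 per group

For two equal groups, n per group = 2·((z_{α/2} + z_β)·σ/δ)².
z_{α/2} = 1.960; z_β = 1.036 (power 85%).
n = 2 × (2.996 × 16.8 / 11.5)² = 2 × 19.16 = 38.32
Round up: n = 39 per group.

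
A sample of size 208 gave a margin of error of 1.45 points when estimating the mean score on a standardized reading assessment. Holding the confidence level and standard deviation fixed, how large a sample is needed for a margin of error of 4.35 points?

24

Margin of error scales as 1/√n, so n₂ = n₁·(E₁/E₂)².
n₂ = 208 × (1.45/4.35)² = 208 × 0.1111 = 23.11
Round up: n₂ = 24.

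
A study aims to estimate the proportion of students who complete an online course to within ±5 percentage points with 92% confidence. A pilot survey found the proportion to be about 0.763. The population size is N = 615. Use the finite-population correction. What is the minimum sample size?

164

For a proportion with margin E = 0.05 at 92% confidence, z = 1.751.
n = p̂(1−p̂)(z/E)² = 0.763 × 0.237 × (1.751/0.05)² = 221.77 — call this n₀.
Finite-population correction with N = 615: n = n₀ / (1 + (n₀−1)/N) = 221.77 / 1.359 = 163.19
Round up: n = 164.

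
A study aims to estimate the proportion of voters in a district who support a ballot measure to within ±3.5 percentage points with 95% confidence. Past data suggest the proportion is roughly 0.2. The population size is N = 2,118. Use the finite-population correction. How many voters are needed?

For a proportion with margin E = 0.035 at 95% confidence, z = 1.960.
n = p̂(1−p̂)(z/E)² = 0.2 × 0.8 × (1.960/0.035)² = 501.76 — call this n₀.
Finite-population correction with N = 2,118: n = n₀ / (1 + (n₀−1)/N) = 501.76 / 1.236 = 405.95
Round up: n = 406.

406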